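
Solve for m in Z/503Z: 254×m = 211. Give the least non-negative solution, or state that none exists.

gcd(254, 503) = 1, so a unique solution mod 503 exists.
254⁻¹ ≡ 101 (mod 503).
m ≡ 101×211 ≡ 185 (mod 503).

185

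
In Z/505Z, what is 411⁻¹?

Apply the Euclidean algorithm and back-substitute:
505 = 1×411 + 94
411 = 4×94 + 35
94 = 2×35 + 24
35 = 1×24 + 11
24 = 2×11 + 2
11 = 5×2 + 1
2 = 2×1 + 0
gcd(411, 505) = 1, so the inverse exists.
Bézout: 1 = −188×505 + 231×411.
So 411⁻¹ ≡ 231 (mod 505).

231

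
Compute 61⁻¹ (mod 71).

7

Apply the Euclidean algorithm and back-substitute:
71 = 1×61 + 10
61 = 6×10 + 1
10 = 10×1 + 0
gcd(61, 71) = 1, so the inverse exists.
Bézout: 1 = −6×71 + 7×61.
So 61⁻¹ ≡ 7 (mod 71).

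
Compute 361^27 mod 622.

9

By square-and-multiply:
27 in binary is 11011, i.e. 27 = 16 + 8 + 2 + 1.
361^1 ≡ 361 (mod 622)
361^2 ≡ 361^2 = 130321 ≡ 323 (mod 622)
361^4 ≡ 323^2 = 104329 ≡ 455 (mod 622)
361^8 ≡ 455^2 = 207025 ≡ 521 (mod 622)
361^16 ≡ 521^2 = 271441 ≡ 249 (mod 622)
361^27 = 361^16 × 361^8 × 361^2 × 361^1 ≡ 249 × 521 × 323 × 361 (mod 622).
Accumulate the product:
249 × 521 = 129729 ≡ 353
353 × 323 = 114019 ≡ 193
193 × 361 = 69673 ≡ 9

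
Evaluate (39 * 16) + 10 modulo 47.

39 * 16 = 624 ≡ 13 (mod 47)
13 + 10 = 23

23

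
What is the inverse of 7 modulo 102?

By the extended Euclidean algorithm:
102 = 14*7 + 4
7 = 1*4 + 3
4 = 1*3 + 1
3 = 3*1 + 0
gcd(7, 102) = 1, so the inverse exists.
Back-substitute for 1:
1 = 1*4 − 1*3
  = −1*7 + 2*4
  = 2*102 − 29*7
So 7⁻¹ ≡ −29 ≡ 73 (mod 102).

73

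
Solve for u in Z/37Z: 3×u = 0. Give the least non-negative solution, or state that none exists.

gcd(3, 37) = 1, so a unique solution mod 37 exists.
3⁻¹ ≡ 25 (mod 37).
u ≡ 25×0 ≡ 0 (mod 37).

0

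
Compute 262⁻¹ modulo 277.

277 = 1·262 + 15
262 = 17·15 + 7
15 = 2·7 + 1
7 = 7·1 + 0
gcd(262, 277) = 1, so the inverse exists.
Bézout: 1 = 35·277 − 37·262.
So 262⁻¹ ≡ −37 ≡ 240 (mod 277).

240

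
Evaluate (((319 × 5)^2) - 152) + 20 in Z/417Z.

193

319 × 5 = 1595 ≡ 344 (mod 417)
(344)^2 ≡ 325 (mod 417)
325 - 152 = 173
173 + 20 = 193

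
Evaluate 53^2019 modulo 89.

72

2019 in binary is 11111100011, i.e. 2019 = 1024 + 512 + 256 + 128 + 64 + 32 + 2 + 1.
53^1 ≡ 53 (mod 89)
53^2 ≡ 53^2 = 2809 ≡ 50 (mod 89)
53^4 ≡ 50^2 = 2500 ≡ 8 (mod 89)
53^8 ≡ 8^2 = 64 (mod 89)
53^16 ≡ 64^2 = 4096 ≡ 2 (mod 89)
53^32 ≡ 2^2 = 4 (mod 89)
53^64 ≡ 4^2 = 16 (mod 89)
53^128 ≡ 16^2 = 256 ≡ 78 (mod 89)
53^256 ≡ 78^2 = 6084 ≡ 32 (mod 89)
53^512 ≡ 32^2 = 1024 ≡ 45 (mod 89)
53^1024 ≡ 45^2 = 2025 ≡ 67 (mod 89)
53^2019 = 53^1024 · 53^512 · 53^256 · 53^128 · 53^64 · 53^32 · 53^2 · 53^1 ≡ 67 · 45 · 32 · 78 · 16 · 4 · 50 · 53 (mod 89).
Accumulate the product:
67 · 45 = 3015 ≡ 78
78 · 32 = 2496 ≡ 4
4 · 78 = 312 ≡ 45
45 · 16 = 720 ≡ 8
8 · 4 = 32
32 · 50 = 1600 ≡ 87
87 · 53 = 4611 ≡ 72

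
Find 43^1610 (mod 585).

94

43^1 ≡ 43 (mod 585)
43^2 ≡ 43^2 = 1849 ≡ 94 (mod 585)
43^4 ≡ 94^2 = 8836 ≡ 61 (mod 585)
43^8 ≡ 61^2 = 3721 ≡ 211 (mod 585)
43^16 ≡ 211^2 = 44521 ≡ 61 (mod 585)
43^32 ≡ 61^2 = 3721 ≡ 211 (mod 585)
43^64 ≡ 211^2 = 44521 ≡ 61 (mod 585)
43^128 ≡ 61^2 = 3721 ≡ 211 (mod 585)
43^256 ≡ 211^2 = 44521 ≡ 61 (mod 585)
43^512 ≡ 61^2 = 3721 ≡ 211 (mod 585)
43^1024 ≡ 211^2 = 44521 ≡ 61 (mod 585)
43^1610 = 43^1024 · 43^512 · 43^64 · 43^8 · 43^2 ≡ 61 · 211 · 61 · 211 · 94 (mod 585).
Accumulate the product:
61 · 211 = 12871 ≡ 1
1 · 61 = 61
61 · 211 = 12871 ≡ 1
1 · 94 = 94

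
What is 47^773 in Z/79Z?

63

Using repeated squaring:
773 in binary is 1100000101, i.e. 773 = 512 + 256 + 4 + 1.
47^1 ≡ 47 (mod 79)
47^2 ≡ 47^2 = 2209 ≡ 76 (mod 79)
47^4 ≡ 76^2 = 5776 ≡ 9 (mod 79)
47^8 ≡ 9^2 = 81 ≡ 2 (mod 79)
47^16 ≡ 2^2 = 4 (mod 79)
47^32 ≡ 4^2 = 16 (mod 79)
47^64 ≡ 16^2 = 256 ≡ 19 (mod 79)
47^128 ≡ 19^2 = 361 ≡ 45 (mod 79)
47^256 ≡ 45^2 = 2025 ≡ 50 (mod 79)
47^512 ≡ 50^2 = 2500 ≡ 51 (mod 79)
47^773 = 47^512 × 47^256 × 47^4 × 47^1 ≡ 51 × 50 × 9 × 47 (mod 79).
Accumulate the product:
51 × 50 = 2550 ≡ 22
22 × 9 = 198 ≡ 40
40 × 47 = 1880 ≡ 63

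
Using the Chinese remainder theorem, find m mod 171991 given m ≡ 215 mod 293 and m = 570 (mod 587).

136167

293⁻¹ mod 587: 293×585 ≡ 1 (mod 587), so 293⁻¹ ≡ 585.
m = 215 + 293×((570 − 215)×585 mod 587) = 215 + 293×464 = 136167.
Check: 136167 mod 293 = 215, 136167 mod 587 = 570. ✓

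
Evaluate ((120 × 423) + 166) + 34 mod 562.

120 × 423 = 50760 ≡ 180 (mod 562)
180 + 166 = 346
346 + 34 = 380

380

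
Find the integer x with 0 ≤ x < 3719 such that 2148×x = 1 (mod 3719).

2952

Apply the Euclidean algorithm and back-substitute:
3719 = 1×2148 + 1571
2148 = 1×1571 + 577
1571 = 2×577 + 417
577 = 1×417 + 160
417 = 2×160 + 97
160 = 1×97 + 63
97 = 1×63 + 34
63 = 1×34 + 29
34 = 1×29 + 5
29 = 5×5 + 4
5 = 1×4 + 1
4 = 4×1 + 0
gcd(2148, 3719) = 1, so the inverse exists.
Bézout: 1 = 443×3719 − 767×2148.
So 2148⁻¹ ≡ −767 ≡ 2952 (mod 3719).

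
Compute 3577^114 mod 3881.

229

3577^1 ≡ 3577 (mod 3881)
3577^2 ≡ 3577^2 = 12794929 ≡ 3153 (mod 3881)
3577^4 ≡ 3153^2 = 9941409 ≡ 2168 (mod 3881)
3577^8 ≡ 2168^2 = 4700224 ≡ 333 (mod 3881)
3577^16 ≡ 333^2 = 110889 ≡ 2221 (mod 3881)
3577^32 ≡ 2221^2 = 4932841 ≡ 90 (mod 3881)
3577^64 ≡ 90^2 = 8100 ≡ 338 (mod 3881)
3577^114 = 3577^64 · 3577^32 · 3577^16 · 3577^2 ≡ 338 · 90 · 2221 · 3153 (mod 3881).
Accumulate the product:
338 · 90 = 30420 ≡ 3253
3253 · 2221 = 7224913 ≡ 2372
2372 · 3153 = 7478916 ≡ 229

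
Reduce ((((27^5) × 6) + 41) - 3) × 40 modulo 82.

42

(27)^5 ≡ 55 (mod 82)
55 × 6 = 330 ≡ 2 (mod 82)
2 + 41 = 43
43 - 3 = 40
40 × 40 = 1600 ≡ 42 (mod 82)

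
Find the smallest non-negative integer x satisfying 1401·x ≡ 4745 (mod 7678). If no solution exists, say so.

gcd(1401, 7678) = 1, so a unique solution mod 7678 exists.
1401⁻¹ ≡ 5305 (mod 7678).
x ≡ 5305·4745 ≡ 3741 (mod 7678).

3741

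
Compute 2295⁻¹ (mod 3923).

894

Apply the Euclidean algorithm and back-substitute:
3923 = 1*2295 + 1628
2295 = 1*1628 + 667
1628 = 2*667 + 294
667 = 2*294 + 79
294 = 3*79 + 57
79 = 1*57 + 22
57 = 2*22 + 13
22 = 1*13 + 9
13 = 1*9 + 4
9 = 2*4 + 1
4 = 4*1 + 0
gcd(2295, 3923) = 1, so the inverse exists.
Bézout: 1 = −523*3923 + 894*2295.
So 2295⁻¹ ≡ 894 (mod 3923).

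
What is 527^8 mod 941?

Using repeated squaring:
527^1 ≡ 527 (mod 941)
527^2 ≡ 527^2 = 277729 ≡ 134 (mod 941)
527^4 ≡ 134^2 = 17956 ≡ 77 (mod 941)
527^8 ≡ 77^2 = 5929 ≡ 283 (mod 941)
So 527^8 ≡ 283 (mod 941).

283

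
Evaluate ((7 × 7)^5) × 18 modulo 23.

7 × 7 = 49 ≡ 3 (mod 23)
(3)^5 ≡ 13 (mod 23)
13 × 18 = 234 ≡ 4 (mod 23)

4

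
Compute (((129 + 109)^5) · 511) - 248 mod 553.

263

129 + 109 = 238
(238)^5 ≡ 238 (mod 553)
238 · 511 = 121618 ≡ 511 (mod 553)
511 - 248 = 263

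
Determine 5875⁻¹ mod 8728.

4803

8728 = 1×5875 + 2853
5875 = 2×2853 + 169
2853 = 16×169 + 149
169 = 1×149 + 20
149 = 7×20 + 9
20 = 2×9 + 2
9 = 4×2 + 1
2 = 2×1 + 0
gcd(5875, 8728) = 1, so the inverse exists.
Back-substitute for 1:
1 = 1×9 − 4×2
  = −4×20 + 9×9
  = 9×149 − 67×20
  = −67×169 + 76×149
  = 76×2853 − 1283×169
  = −1283×5875 + 2642×2853
  = 2642×8728 − 3925×5875
So 5875⁻¹ ≡ −3925 ≡ 4803 (mod 8728).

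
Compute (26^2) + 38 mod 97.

(26)^2 ≡ 94 (mod 97)
94 + 38 = 132 ≡ 35 (mod 97)

35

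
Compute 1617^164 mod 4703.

Using repeated squaring:
1617^1 ≡ 1617 (mod 4703)
1617^2 ≡ 1617^2 = 2614689 ≡ 4524 (mod 4703)
1617^4 ≡ 4524^2 = 20466576 ≡ 3823 (mod 4703)
1617^8 ≡ 3823^2 = 14615329 ≡ 3108 (mod 4703)
1617^16 ≡ 3108^2 = 9659664 ≡ 4405 (mod 4703)
1617^32 ≡ 4405^2 = 19404025 ≡ 4150 (mod 4703)
1617^64 ≡ 4150^2 = 17222500 ≡ 114 (mod 4703)
1617^128 ≡ 114^2 = 12996 ≡ 3590 (mod 4703)
1617^164 = 1617^128 × 1617^32 × 1617^4 ≡ 3590 × 4150 × 3823 (mod 4703).
Accumulate the product:
3590 × 4150 = 14898500 ≡ 4099
4099 × 3823 = 15670477 ≡ 81

81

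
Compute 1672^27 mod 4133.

3574

Using repeated squaring:
1672^1 ≡ 1672 (mod 4133)
1672^2 ≡ 1672^2 = 2795584 ≡ 1676 (mod 4133)
1672^4 ≡ 1676^2 = 2808976 ≡ 2669 (mod 4133)
1672^8 ≡ 2669^2 = 7123561 ≡ 2402 (mod 4133)
1672^16 ≡ 2402^2 = 5769604 ≡ 4069 (mod 4133)
1672^27 = 1672^16 * 1672^8 * 1672^2 * 1672^1 ≡ 4069 * 2402 * 1676 * 1672 (mod 4133).
Accumulate the product:
4069 * 2402 = 9773738 ≡ 3326
3326 * 1676 = 5574376 ≡ 3092
3092 * 1672 = 5169824 ≡ 3574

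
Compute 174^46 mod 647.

571

By square-and-multiply:
46 in binary is 101110, i.e. 46 = 32 + 8 + 4 + 2.
174^1 ≡ 174 (mod 647)
174^2 ≡ 174^2 = 30276 ≡ 514 (mod 647)
174^4 ≡ 514^2 = 264196 ≡ 220 (mod 647)
174^8 ≡ 220^2 = 48400 ≡ 522 (mod 647)
174^16 ≡ 522^2 = 272484 ≡ 97 (mod 647)
174^32 ≡ 97^2 = 9409 ≡ 351 (mod 647)
174^46 = 174^32 · 174^8 · 174^4 · 174^2 ≡ 351 · 522 · 220 · 514 (mod 647).
Accumulate the product:
351 · 522 = 183222 ≡ 121
121 · 220 = 26620 ≡ 93
93 · 514 = 47802 ≡ 571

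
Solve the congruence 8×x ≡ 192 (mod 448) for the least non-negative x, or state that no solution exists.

gcd(8, 448) = 8, and 8 | 192, so solutions exist.
Divide through by 8: 1×x = 24 (mod 56).
1⁻¹ ≡ 1 (mod 56).
x ≡ 1×24 ≡ 24 (mod 56).
The smallest non-negative solution is x = 24.

24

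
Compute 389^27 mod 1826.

1809

Compute successive squares:
27 in binary is 11011, i.e. 27 = 16 + 8 + 2 + 1.
389^1 ≡ 389 (mod 1826)
389^2 ≡ 389^2 = 151321 ≡ 1589 (mod 1826)
389^4 ≡ 1589^2 = 2524921 ≡ 1389 (mod 1826)
389^8 ≡ 1389^2 = 1929321 ≡ 1065 (mod 1826)
389^16 ≡ 1065^2 = 1134225 ≡ 279 (mod 1826)
389^27 = 389^16 * 389^8 * 389^2 * 389^1 ≡ 279 * 1065 * 1589 * 389 (mod 1826).
Accumulate the product:
279 * 1065 = 297135 ≡ 1323
1323 * 1589 = 2102247 ≡ 521
521 * 389 = 202669 ≡ 1809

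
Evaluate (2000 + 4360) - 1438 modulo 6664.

2000 + 4360 = 6360
6360 - 1438 = 4922

4922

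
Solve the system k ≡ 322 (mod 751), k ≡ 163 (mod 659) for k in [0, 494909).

155028

751⁻¹ mod 659: 751×351 ≡ 1 (mod 659), so 751⁻¹ ≡ 351.
k = 322 + 751×((163 − 322)×351 mod 659) = 322 + 751×206 = 155028.
Check: 155028 mod 751 = 322, 155028 mod 659 = 163. ✓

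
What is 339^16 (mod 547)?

Compute successive squares:
339^1 ≡ 339 (mod 547)
339^2 ≡ 339^2 = 114921 ≡ 51 (mod 547)
339^4 ≡ 51^2 = 2601 ≡ 413 (mod 547)
339^8 ≡ 413^2 = 170569 ≡ 452 (mod 547)
339^16 ≡ 452^2 = 204304 ≡ 273 (mod 547)
So 339^16 ≡ 273 (mod 547).

273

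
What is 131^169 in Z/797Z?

Compute successive squares:
131^1 ≡ 131 (mod 797)
131^2 ≡ 131^2 = 17161 ≡ 424 (mod 797)
131^4 ≡ 424^2 = 179776 ≡ 451 (mod 797)
131^8 ≡ 451^2 = 203401 ≡ 166 (mod 797)
131^16 ≡ 166^2 = 27556 ≡ 458 (mod 797)
131^32 ≡ 458^2 = 209764 ≡ 153 (mod 797)
131^64 ≡ 153^2 = 23409 ≡ 296 (mod 797)
131^128 ≡ 296^2 = 87616 ≡ 743 (mod 797)
131^169 = 131^128 · 131^32 · 131^8 · 131^1 ≡ 743 · 153 · 166 · 131 (mod 797).
Accumulate the product:
743 · 153 = 113679 ≡ 505
505 · 166 = 83830 ≡ 145
145 · 131 = 18995 ≡ 664

664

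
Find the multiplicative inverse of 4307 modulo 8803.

6381

8803 = 2*4307 + 189
4307 = 22*189 + 149
189 = 1*149 + 40
149 = 3*40 + 29
40 = 1*29 + 11
29 = 2*11 + 7
11 = 1*7 + 4
7 = 1*4 + 3
4 = 1*3 + 1
3 = 3*1 + 0
gcd(4307, 8803) = 1, so the inverse exists.
Bézout: 1 = 1185*8803 − 2422*4307.
So 4307⁻¹ ≡ −2422 ≡ 6381 (mod 8803).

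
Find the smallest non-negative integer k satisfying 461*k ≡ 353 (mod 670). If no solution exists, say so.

383

gcd(461, 670) = 1, so a unique solution mod 670 exists.
461⁻¹ ≡ 561 (mod 670).
k ≡ 561*353 ≡ 383 (mod 670).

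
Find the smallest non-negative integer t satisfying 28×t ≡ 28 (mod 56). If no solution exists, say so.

gcd(28, 56) = 28, and 28 | 28, so solutions exist.
Divide through by 28: 1×t ≡ 1 mod 2.
1⁻¹ ≡ 1 (mod 2).
t ≡ 1×1 ≡ 1 (mod 2).
The smallest non-negative solution is t = 1.

1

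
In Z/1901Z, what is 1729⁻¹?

1691

By the extended Euclidean algorithm:
1901 = 1·1729 + 172
1729 = 10·172 + 9
172 = 19·9 + 1
9 = 9·1 + 0
gcd(1729, 1901) = 1, so the inverse exists.
Back-substitute for 1:
1 = 1·172 − 19·9
  = −19·1729 + 191·172
  = 191·1901 − 210·1729
So 1729⁻¹ ≡ −210 ≡ 1691 (mod 1901).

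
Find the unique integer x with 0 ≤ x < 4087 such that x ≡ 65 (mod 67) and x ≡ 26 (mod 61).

1673

67⁻¹ mod 61: 67·51 ≡ 1 (mod 61), so 67⁻¹ ≡ 51.
x = 65 + 67·((26 − 65)·51 mod 61) = 65 + 67·24 = 1673.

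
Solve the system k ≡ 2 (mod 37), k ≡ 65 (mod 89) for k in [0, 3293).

1667

37⁻¹ mod 89: 37*77 ≡ 1 (mod 89), so 37⁻¹ ≡ 77.
k = 2 + 37*((65 − 2)*77 mod 89) = 2 + 37*45 = 1667.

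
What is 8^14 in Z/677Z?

401

14 in binary is 1110, i.e. 14 = 8 + 4 + 2.
8^1 ≡ 8 (mod 677)
8^2 ≡ 8^2 = 64 (mod 677)
8^4 ≡ 64^2 = 4096 ≡ 34 (mod 677)
8^8 ≡ 34^2 = 1156 ≡ 479 (mod 677)
8^14 = 8^8 × 8^4 × 8^2 ≡ 479 × 34 × 64 (mod 677).
Accumulate the product:
479 × 34 = 16286 ≡ 38
38 × 64 = 2432 ≡ 401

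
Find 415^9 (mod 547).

305

9 in binary is 1001, i.e. 9 = 8 + 1.
415^1 ≡ 415 (mod 547)
415^2 ≡ 415^2 = 172225 ≡ 467 (mod 547)
415^4 ≡ 467^2 = 218089 ≡ 383 (mod 547)
415^8 ≡ 383^2 = 146689 ≡ 93 (mod 547)
415^9 = 415^8 × 415^1 ≡ 93 × 415 (mod 547).
93 × 415 = 38595 ≡ 305 (mod 547).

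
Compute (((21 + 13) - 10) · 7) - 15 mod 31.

21 + 13 = 34 ≡ 3 (mod 31)
3 - 10 = -7 ≡ 24 (mod 31)
24 · 7 = 168 ≡ 13 (mod 31)
13 - 15 = -2 ≡ 29 (mod 31)

29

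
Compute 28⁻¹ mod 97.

52

Apply the Euclidean algorithm and back-substitute:
97 = 3*28 + 13
28 = 2*13 + 2
13 = 6*2 + 1
2 = 2*1 + 0
gcd(28, 97) = 1, so the inverse exists.
Back-substitute for 1:
1 = 1*13 − 6*2
  = −6*28 + 13*13
  = 13*97 − 45*28
So 28⁻¹ ≡ −45 ≡ 52 (mod 97).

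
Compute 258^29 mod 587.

Compute successive squares:
29 in binary is 11101, i.e. 29 = 16 + 8 + 4 + 1.
258^1 ≡ 258 (mod 587)
258^2 ≡ 258^2 = 66564 ≡ 233 (mod 587)
258^4 ≡ 233^2 = 54289 ≡ 285 (mod 587)
258^8 ≡ 285^2 = 81225 ≡ 219 (mod 587)
258^16 ≡ 219^2 = 47961 ≡ 414 (mod 587)
258^29 = 258^16 * 258^8 * 258^4 * 258^1 ≡ 414 * 219 * 285 * 258 (mod 587).
Accumulate the product:
414 * 219 = 90666 ≡ 268
268 * 285 = 76380 ≡ 70
70 * 258 = 18060 ≡ 450

450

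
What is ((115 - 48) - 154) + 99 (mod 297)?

12

115 - 48 = 67
67 - 154 = -87 ≡ 210 (mod 297)
210 + 99 = 309 ≡ 12 (mod 297)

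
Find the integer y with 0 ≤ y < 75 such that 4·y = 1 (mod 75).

19

75 = 18×4 + 3
4 = 1×3 + 1
3 = 3×1 + 0
gcd(4, 75) = 1, so the inverse exists.
Bézout: 1 = −1×75 + 19×4.
So 4⁻¹ ≡ 19 (mod 75).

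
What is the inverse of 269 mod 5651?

2815

Run the extended Euclidean algorithm:
5651 = 21×269 + 2
269 = 134×2 + 1
2 = 2×1 + 0
gcd(269, 5651) = 1, so the inverse exists.
Bézout: 1 = −134×5651 + 2815×269.
So 269⁻¹ ≡ 2815 (mod 5651).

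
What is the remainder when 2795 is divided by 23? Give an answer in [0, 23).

2795 = 121·23 + 12, so 2795 ≡ 12 (mod 23).

12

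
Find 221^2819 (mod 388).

By square-and-multiply:
221^1 ≡ 221 (mod 388)
221^2 ≡ 221^2 = 48841 ≡ 341 (mod 388)
221^4 ≡ 341^2 = 116281 ≡ 269 (mod 388)
221^8 ≡ 269^2 = 72361 ≡ 193 (mod 388)
221^16 ≡ 193^2 = 37249 ≡ 1 (mod 388)
221^32 ≡ 1^2 = 1 (mod 388)
221^64 ≡ 1^2 = 1 (mod 388)
221^128 ≡ 1^2 = 1 (mod 388)
221^256 ≡ 1^2 = 1 (mod 388)
221^512 ≡ 1^2 = 1 (mod 388)
221^1024 ≡ 1^2 = 1 (mod 388)
221^2048 ≡ 1^2 = 1 (mod 388)
221^2819 = 221^2048 × 221^512 × 221^256 × 221^2 × 221^1 ≡ 1 × 1 × 1 × 341 × 221 (mod 388).
Accumulate the product:
1 × 1 = 1
1 × 1 = 1
1 × 341 = 341
341 × 221 = 75361 ≡ 89

89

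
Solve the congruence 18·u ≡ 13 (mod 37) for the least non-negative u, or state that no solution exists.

11

gcd(18, 37) = 1, so a unique solution mod 37 exists.
18⁻¹ ≡ 35 (mod 37).
u ≡ 35·13 ≡ 11 (mod 37).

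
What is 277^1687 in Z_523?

By square-and-multiply:
277^1 ≡ 277 (mod 523)
277^2 ≡ 277^2 = 76729 ≡ 371 (mod 523)
277^4 ≡ 371^2 = 137641 ≡ 92 (mod 523)
277^8 ≡ 92^2 = 8464 ≡ 96 (mod 523)
277^16 ≡ 96^2 = 9216 ≡ 325 (mod 523)
277^32 ≡ 325^2 = 105625 ≡ 502 (mod 523)
277^64 ≡ 502^2 = 252004 ≡ 441 (mod 523)
277^128 ≡ 441^2 = 194481 ≡ 448 (mod 523)
277^256 ≡ 448^2 = 200704 ≡ 395 (mod 523)
277^512 ≡ 395^2 = 156025 ≡ 171 (mod 523)
277^1024 ≡ 171^2 = 29241 ≡ 476 (mod 523)
277^1687 = 277^1024 * 277^512 * 277^128 * 277^16 * 277^4 * 277^2 * 277^1 ≡ 476 * 171 * 448 * 325 * 92 * 371 * 277 (mod 523).
Accumulate the product:
476 * 171 = 81396 ≡ 331
331 * 448 = 148288 ≡ 279
279 * 325 = 90675 ≡ 196
196 * 92 = 18032 ≡ 250
250 * 371 = 92750 ≡ 179
179 * 277 = 49583 ≡ 421

421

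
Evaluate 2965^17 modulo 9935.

Compute successive squares:
2965^1 ≡ 2965 (mod 9935)
2965^2 ≡ 2965^2 = 8791225 ≡ 8685 (mod 9935)
2965^4 ≡ 8685^2 = 75429225 ≡ 2705 (mod 9935)
2965^8 ≡ 2705^2 = 7317025 ≡ 4865 (mod 9935)
2965^16 ≡ 4865^2 = 23668225 ≡ 3055 (mod 9935)
2965^17 = 2965^16 * 2965^1 ≡ 3055 * 2965 (mod 9935).
3055 * 2965 = 9058075 ≡ 7290 (mod 9935).

7290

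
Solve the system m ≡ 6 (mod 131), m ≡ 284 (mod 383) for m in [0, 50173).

20966

131⁻¹ mod 383: 131×345 ≡ 1 (mod 383), so 131⁻¹ ≡ 345.
m = 6 + 131×((284 − 6)×345 mod 383) = 6 + 131×160 = 20966.
Check: 20966 mod 131 = 6, 20966 mod 383 = 284. ✓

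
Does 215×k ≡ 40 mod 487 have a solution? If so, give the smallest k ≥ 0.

gcd(215, 487) = 1, so a unique solution mod 487 exists.
215⁻¹ ≡ 299 (mod 487).
k ≡ 299×40 ≡ 272 (mod 487).

272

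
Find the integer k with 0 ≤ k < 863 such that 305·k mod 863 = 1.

249

By the extended Euclidean algorithm:
863 = 2×305 + 253
305 = 1×253 + 52
253 = 4×52 + 45
52 = 1×45 + 7
45 = 6×7 + 3
7 = 2×3 + 1
3 = 3×1 + 0
gcd(305, 863) = 1, so the inverse exists.
Back-substitute for 1:
1 = 1×7 − 2×3
  = −2×45 + 13×7
  = 13×52 − 15×45
  = −15×253 + 73×52
  = 73×305 − 88×253
  = −88×863 + 249×305
So 305⁻¹ ≡ 249 (mod 863).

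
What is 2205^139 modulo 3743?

139 in binary is 10001011, i.e. 139 = 128 + 8 + 2 + 1.
2205^1 ≡ 2205 (mod 3743)
2205^2 ≡ 2205^2 = 4862025 ≡ 3611 (mod 3743)
2205^4 ≡ 3611^2 = 13039321 ≡ 2452 (mod 3743)
2205^8 ≡ 2452^2 = 6012304 ≡ 1046 (mod 3743)
2205^16 ≡ 1046^2 = 1094116 ≡ 1160 (mod 3743)
2205^32 ≡ 1160^2 = 1345600 ≡ 1863 (mod 3743)
2205^64 ≡ 1863^2 = 3470769 ≡ 1008 (mod 3743)
2205^128 ≡ 1008^2 = 1016064 ≡ 1711 (mod 3743)
2205^139 = 2205^128 · 2205^8 · 2205^2 · 2205^1 ≡ 1711 · 1046 · 3611 · 2205 (mod 3743).
Accumulate the product:
1711 · 1046 = 1789706 ≡ 552
552 · 3611 = 1993272 ≡ 1996
1996 · 2205 = 4401180 ≡ 3155

3155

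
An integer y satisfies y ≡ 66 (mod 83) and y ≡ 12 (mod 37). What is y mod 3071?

83⁻¹ mod 37: 83×33 ≡ 1 (mod 37), so 83⁻¹ ≡ 33.
y = 66 + 83×((12 − 66)×33 mod 37) = 66 + 83×31 = 2639.
Check: 2639 mod 83 = 66, 2639 mod 37 = 12. ✓

2639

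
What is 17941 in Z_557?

117

17941 = 32*557 + 117, so 17941 ≡ 117 (mod 557).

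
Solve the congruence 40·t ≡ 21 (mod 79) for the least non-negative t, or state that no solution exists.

42

gcd(40, 79) = 1, so a unique solution mod 79 exists.
40⁻¹ ≡ 2 (mod 79).
t ≡ 2·21 ≡ 42 (mod 79).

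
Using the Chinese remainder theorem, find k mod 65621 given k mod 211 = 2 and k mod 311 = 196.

211⁻¹ mod 311: 211·283 ≡ 1 (mod 311), so 211⁻¹ ≡ 283.
k = 2 + 211·((196 − 2)·283 mod 311) = 2 + 211·166 = 35028.

35028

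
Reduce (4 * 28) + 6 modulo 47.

24

4 * 28 = 112 ≡ 18 (mod 47)
18 + 6 = 24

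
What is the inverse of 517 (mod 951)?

550

951 = 1×517 + 434
517 = 1×434 + 83
434 = 5×83 + 19
83 = 4×19 + 7
19 = 2×7 + 5
7 = 1×5 + 2
5 = 2×2 + 1
2 = 2×1 + 0
gcd(517, 951) = 1, so the inverse exists.
Bézout: 1 = 218×951 − 401×517.
So 517⁻¹ ≡ −401 ≡ 550 (mod 951).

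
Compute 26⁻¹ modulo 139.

139 = 5·26 + 9
26 = 2·9 + 8
9 = 1·8 + 1
8 = 8·1 + 0
gcd(26, 139) = 1, so the inverse exists.
Bézout: 1 = 3·139 − 16·26.
So 26⁻¹ ≡ −16 ≡ 123 (mod 139).

123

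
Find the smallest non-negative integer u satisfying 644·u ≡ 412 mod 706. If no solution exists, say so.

130

gcd(644, 706) = 2, and 2 | 412, so solutions exist.
Divide through by 2: 322·u ≡ 206 (mod 353).
322⁻¹ ≡ 148 (mod 353).
u ≡ 148·206 ≡ 130 (mod 353).
The smallest non-negative solution is u = 130.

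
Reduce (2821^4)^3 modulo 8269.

(2821)^4 ≡ 4966 (mod 8269)
(4966)^3 ≡ 3868 (mod 8269)

3868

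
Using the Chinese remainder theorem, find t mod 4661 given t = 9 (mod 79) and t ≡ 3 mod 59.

79⁻¹ mod 59: 79·3 ≡ 1 (mod 59), so 79⁻¹ ≡ 3.
t = 9 + 79·((3 − 9)·3 mod 59) = 9 + 79·41 = 3248.

3248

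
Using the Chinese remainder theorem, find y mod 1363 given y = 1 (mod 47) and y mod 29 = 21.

659

47⁻¹ mod 29: 47×21 ≡ 1 (mod 29), so 47⁻¹ ≡ 21.
y = 1 + 47×((21 − 1)×21 mod 29) = 1 + 47×14 = 659.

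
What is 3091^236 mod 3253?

1365

Compute successive squares:
3091^1 ≡ 3091 (mod 3253)
3091^2 ≡ 3091^2 = 9554281 ≡ 220 (mod 3253)
3091^4 ≡ 220^2 = 48400 ≡ 2858 (mod 3253)
3091^8 ≡ 2858^2 = 8168164 ≡ 3134 (mod 3253)
3091^16 ≡ 3134^2 = 9821956 ≡ 1149 (mod 3253)
3091^32 ≡ 1149^2 = 1320201 ≡ 2736 (mod 3253)
3091^64 ≡ 2736^2 = 7485696 ≡ 543 (mod 3253)
3091^128 ≡ 543^2 = 294849 ≡ 2079 (mod 3253)
3091^236 = 3091^128 * 3091^64 * 3091^32 * 3091^8 * 3091^4 ≡ 2079 * 543 * 2736 * 3134 * 2858 (mod 3253).
Accumulate the product:
2079 * 543 = 1128897 ≡ 106
106 * 2736 = 290016 ≡ 499
499 * 3134 = 1563866 ≡ 2426
2426 * 2858 = 6933508 ≡ 1365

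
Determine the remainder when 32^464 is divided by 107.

25

464 in binary is 111010000, i.e. 464 = 256 + 128 + 64 + 16.
32^1 ≡ 32 (mod 107)
32^2 ≡ 32^2 = 1024 ≡ 61 (mod 107)
32^4 ≡ 61^2 = 3721 ≡ 83 (mod 107)
32^8 ≡ 83^2 = 6889 ≡ 41 (mod 107)
32^16 ≡ 41^2 = 1681 ≡ 76 (mod 107)
32^32 ≡ 76^2 = 5776 ≡ 105 (mod 107)
32^64 ≡ 105^2 = 11025 ≡ 4 (mod 107)
32^128 ≡ 4^2 = 16 (mod 107)
32^256 ≡ 16^2 = 256 ≡ 42 (mod 107)
32^464 = 32^256 * 32^128 * 32^64 * 32^16 ≡ 42 * 16 * 4 * 76 (mod 107).
Accumulate the product:
42 * 16 = 672 ≡ 30
30 * 4 = 120 ≡ 13
13 * 76 = 988 ≡ 25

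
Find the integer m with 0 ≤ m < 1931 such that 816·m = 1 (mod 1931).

1621

Apply the Euclidean algorithm and back-substitute:
1931 = 2·816 + 299
816 = 2·299 + 218
299 = 1·218 + 81
218 = 2·81 + 56
81 = 1·56 + 25
56 = 2·25 + 6
25 = 4·6 + 1
6 = 6·1 + 0
gcd(816, 1931) = 1, so the inverse exists.
Back-substitute for 1:
1 = 1·25 − 4·6
  = −4·56 + 9·25
  = 9·81 − 13·56
  = −13·218 + 35·81
  = 35·299 − 48·218
  = −48·816 + 131·299
  = 131·1931 − 310·816
So 816⁻¹ ≡ −310 ≡ 1621 (mod 1931).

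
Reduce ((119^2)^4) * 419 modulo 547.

318

(119)^2 ≡ 486 (mod 547)
(486)^4 ≡ 177 (mod 547)
177 * 419 = 74163 ≡ 318 (mod 547)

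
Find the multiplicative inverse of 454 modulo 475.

294

Run the extended Euclidean algorithm:
475 = 1×454 + 21
454 = 21×21 + 13
21 = 1×13 + 8
13 = 1×8 + 5
8 = 1×5 + 3
5 = 1×3 + 2
3 = 1×2 + 1
2 = 2×1 + 0
gcd(454, 475) = 1, so the inverse exists.
Bézout: 1 = 173×475 − 181×454.
So 454⁻¹ ≡ −181 ≡ 294 (mod 475).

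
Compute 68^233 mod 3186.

68^1 ≡ 68 (mod 3186)
68^2 ≡ 68^2 = 4624 ≡ 1438 (mod 3186)
68^4 ≡ 1438^2 = 2067844 ≡ 130 (mod 3186)
68^8 ≡ 130^2 = 16900 ≡ 970 (mod 3186)
68^16 ≡ 970^2 = 940900 ≡ 1030 (mod 3186)
68^32 ≡ 1030^2 = 1060900 ≡ 3148 (mod 3186)
68^64 ≡ 3148^2 = 9909904 ≡ 1444 (mod 3186)
68^128 ≡ 1444^2 = 2085136 ≡ 1492 (mod 3186)
68^233 = 68^128 × 68^64 × 68^32 × 68^8 × 68^1 ≡ 1492 × 1444 × 3148 × 970 × 68 (mod 3186).
Accumulate the product:
1492 × 1444 = 2154448 ≡ 712
712 × 3148 = 2241376 ≡ 1618
1618 × 970 = 1569460 ≡ 1948
1948 × 68 = 132464 ≡ 1838

1838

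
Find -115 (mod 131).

-115 = -1×131 + 16, so -115 ≡ 16 (mod 131).

16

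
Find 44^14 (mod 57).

Compute successive squares:
44^1 ≡ 44 (mod 57)
44^2 ≡ 44^2 = 1936 ≡ 55 (mod 57)
44^4 ≡ 55^2 = 3025 ≡ 4 (mod 57)
44^8 ≡ 4^2 = 16 (mod 57)
44^14 = 44^8 * 44^4 * 44^2 ≡ 16 * 4 * 55 (mod 57).
Accumulate the product:
16 * 4 = 64 ≡ 7
7 * 55 = 385 ≡ 43

43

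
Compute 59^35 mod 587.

246

Compute successive squares:
35 in binary is 100011, i.e. 35 = 32 + 2 + 1.
59^1 ≡ 59 (mod 587)
59^2 ≡ 59^2 = 3481 ≡ 546 (mod 587)
59^4 ≡ 546^2 = 298116 ≡ 507 (mod 587)
59^8 ≡ 507^2 = 257049 ≡ 530 (mod 587)
59^16 ≡ 530^2 = 280900 ≡ 314 (mod 587)
59^32 ≡ 314^2 = 98596 ≡ 567 (mod 587)
59^35 = 59^32 * 59^2 * 59^1 ≡ 567 * 546 * 59 (mod 587).
Accumulate the product:
567 * 546 = 309582 ≡ 233
233 * 59 = 13747 ≡ 246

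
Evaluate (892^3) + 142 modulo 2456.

(892)^3 ≡ 2320 (mod 2456)
2320 + 142 = 2462 ≡ 6 (mod 2456)

6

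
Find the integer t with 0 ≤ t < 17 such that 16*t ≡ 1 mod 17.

16

Run the extended Euclidean algorithm:
17 = 1*16 + 1
16 = 16*1 + 0
gcd(16, 17) = 1, so the inverse exists.
Back-substitute for 1:
1 = 1*17 − 1*16
So 16⁻¹ ≡ −1 ≡ 16 (mod 17).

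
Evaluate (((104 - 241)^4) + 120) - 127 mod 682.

530

104 - 241 = -137 ≡ 545 (mod 682)
(545)^4 ≡ 537 (mod 682)
537 + 120 = 657
657 - 127 = 530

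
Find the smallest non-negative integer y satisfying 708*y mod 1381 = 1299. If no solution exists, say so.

gcd(708, 1381) = 1, so a unique solution mod 1381 exists.
708⁻¹ ≡ 513 (mod 1381).
y ≡ 513*1299 ≡ 745 (mod 1381).

745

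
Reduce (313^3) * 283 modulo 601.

190

(313)^3 ≡ 75 (mod 601)
75 * 283 = 21225 ≡ 190 (mod 601)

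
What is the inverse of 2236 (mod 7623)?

7623 = 3×2236 + 915
2236 = 2×915 + 406
915 = 2×406 + 103
406 = 3×103 + 97
103 = 1×97 + 6
97 = 16×6 + 1
6 = 6×1 + 0
gcd(2236, 7623) = 1, so the inverse exists.
Bézout: 1 = −369×7623 + 1258×2236.
So 2236⁻¹ ≡ 1258 (mod 7623).

1258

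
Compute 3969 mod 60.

9

3969 = 66·60 + 9, so 3969 ≡ 9 (mod 60).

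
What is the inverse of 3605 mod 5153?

4171

Run the extended Euclidean algorithm:
5153 = 1×3605 + 1548
3605 = 2×1548 + 509
1548 = 3×509 + 21
509 = 24×21 + 5
21 = 4×5 + 1
5 = 5×1 + 0
gcd(3605, 5153) = 1, so the inverse exists.
Bézout: 1 = 687×5153 − 982×3605.
So 3605⁻¹ ≡ −982 ≡ 4171 (mod 5153).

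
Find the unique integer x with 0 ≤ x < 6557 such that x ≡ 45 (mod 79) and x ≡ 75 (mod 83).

2731

79⁻¹ mod 83: 79×62 ≡ 1 (mod 83), so 79⁻¹ ≡ 62.
x = 45 + 79×((75 − 45)×62 mod 83) = 45 + 79×34 = 2731.
Check: 2731 mod 79 = 45, 2731 mod 83 = 75. ✓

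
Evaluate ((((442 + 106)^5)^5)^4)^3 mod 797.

660

442 + 106 = 548
(548)^5 ≡ 257 (mod 797)
(257)^5 ≡ 690 (mod 797)
(690)^4 ≡ 199 (mod 797)
(199)^3 ≡ 660 (mod 797)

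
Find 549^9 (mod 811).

512

549^1 ≡ 549 (mod 811)
549^2 ≡ 549^2 = 301401 ≡ 520 (mod 811)
549^4 ≡ 520^2 = 270400 ≡ 337 (mod 811)
549^8 ≡ 337^2 = 113569 ≡ 29 (mod 811)
549^9 = 549^8 · 549^1 ≡ 29 · 549 (mod 811).
29 · 549 = 15921 ≡ 512 (mod 811).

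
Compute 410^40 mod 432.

40 in binary is 101000, i.e. 40 = 32 + 8.
410^1 ≡ 410 (mod 432)
410^2 ≡ 410^2 = 168100 ≡ 52 (mod 432)
410^4 ≡ 52^2 = 2704 ≡ 112 (mod 432)
410^8 ≡ 112^2 = 12544 ≡ 16 (mod 432)
410^16 ≡ 16^2 = 256 (mod 432)
410^32 ≡ 256^2 = 65536 ≡ 304 (mod 432)
410^40 = 410^32 * 410^8 ≡ 304 * 16 (mod 432).
304 * 16 = 4864 ≡ 112 (mod 432).

112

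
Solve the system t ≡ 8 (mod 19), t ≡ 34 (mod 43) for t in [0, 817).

19⁻¹ mod 43: 19×34 ≡ 1 (mod 43), so 19⁻¹ ≡ 34.
t = 8 + 19×((34 − 8)×34 mod 43) = 8 + 19×24 = 464.
Check: 464 mod 19 = 8, 464 mod 43 = 34. ✓

464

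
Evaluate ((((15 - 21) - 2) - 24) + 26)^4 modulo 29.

20

15 - 21 = -6 ≡ 23 (mod 29)
23 - 2 = 21
21 - 24 = -3 ≡ 26 (mod 29)
26 + 26 = 52 ≡ 23 (mod 29)
(23)^4 ≡ 20 (mod 29)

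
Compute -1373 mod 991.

-1373 = -2*991 + 609, so -1373 ≡ 609 (mod 991).

609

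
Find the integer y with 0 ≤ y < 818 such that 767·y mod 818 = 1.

417

818 = 1*767 + 51
767 = 15*51 + 2
51 = 25*2 + 1
2 = 2*1 + 0
gcd(767, 818) = 1, so the inverse exists.
Bézout: 1 = 376*818 − 401*767.
So 767⁻¹ ≡ −401 ≡ 417 (mod 818).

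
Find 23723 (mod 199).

42

23723 = 119×199 + 42, so 23723 ≡ 42 (mod 199).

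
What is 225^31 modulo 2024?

1369

225^1 ≡ 225 (mod 2024)
225^2 ≡ 225^2 = 50625 ≡ 25 (mod 2024)
225^4 ≡ 25^2 = 625 (mod 2024)
225^8 ≡ 625^2 = 390625 ≡ 2017 (mod 2024)
225^16 ≡ 2017^2 = 4068289 ≡ 49 (mod 2024)
225^31 = 225^16 · 225^8 · 225^4 · 225^2 · 225^1 ≡ 49 · 2017 · 625 · 25 · 225 (mod 2024).
Accumulate the product:
49 · 2017 = 98833 ≡ 1681
1681 · 625 = 1050625 ≡ 169
169 · 25 = 4225 ≡ 177
177 · 225 = 39825 ≡ 1369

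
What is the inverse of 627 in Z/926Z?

926 = 1×627 + 299
627 = 2×299 + 29
299 = 10×29 + 9
29 = 3×9 + 2
9 = 4×2 + 1
2 = 2×1 + 0
gcd(627, 926) = 1, so the inverse exists.
Back-substitute for 1:
1 = 1×9 − 4×2
  = −4×29 + 13×9
  = 13×299 − 134×29
  = −134×627 + 281×299
  = 281×926 − 415×627
So 627⁻¹ ≡ −415 ≡ 511 (mod 926).

511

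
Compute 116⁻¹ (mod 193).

5

193 = 1×116 + 77
116 = 1×77 + 39
77 = 1×39 + 38
39 = 1×38 + 1
38 = 38×1 + 0
gcd(116, 193) = 1, so the inverse exists.
Bézout: 1 = −3×193 + 5×116.
So 116⁻¹ ≡ 5 (mod 193).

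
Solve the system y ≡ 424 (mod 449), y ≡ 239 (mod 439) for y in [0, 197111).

90673

449⁻¹ mod 439: 449*44 ≡ 1 (mod 439), so 449⁻¹ ≡ 44.
y = 424 + 449*((239 − 424)*44 mod 439) = 424 + 449*201 = 90673.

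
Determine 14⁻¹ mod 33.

26

33 = 2*14 + 5
14 = 2*5 + 4
5 = 1*4 + 1
4 = 4*1 + 0
gcd(14, 33) = 1, so the inverse exists.
Back-substitute for 1:
1 = 1*5 − 1*4
  = −1*14 + 3*5
  = 3*33 − 7*14
So 14⁻¹ ≡ −7 ≡ 26 (mod 33).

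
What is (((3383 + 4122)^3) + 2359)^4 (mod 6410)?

596

3383 + 4122 = 7505 ≡ 1095 (mod 6410)
(1095)^3 ≡ 4125 (mod 6410)
4125 + 2359 = 6484 ≡ 74 (mod 6410)
(74)^4 ≡ 596 (mod 6410)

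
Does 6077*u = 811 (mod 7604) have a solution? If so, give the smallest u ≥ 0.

4775

gcd(6077, 7604) = 1, so a unique solution mod 7604 exists.
6077⁻¹ ≡ 981 (mod 7604).
u ≡ 981*811 ≡ 4775 (mod 7604).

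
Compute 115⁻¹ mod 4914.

4914 = 42*115 + 84
115 = 1*84 + 31
84 = 2*31 + 22
31 = 1*22 + 9
22 = 2*9 + 4
9 = 2*4 + 1
4 = 4*1 + 0
gcd(115, 4914) = 1, so the inverse exists.
Back-substitute for 1:
1 = 1*9 − 2*4
  = −2*22 + 5*9
  = 5*31 − 7*22
  = −7*84 + 19*31
  = 19*115 − 26*84
  = −26*4914 + 1111*115
So 115⁻¹ ≡ 1111 (mod 4914).

1111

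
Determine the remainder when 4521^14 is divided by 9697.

4682

14 in binary is 1110, i.e. 14 = 8 + 4 + 2.
4521^1 ≡ 4521 (mod 9697)
4521^2 ≡ 4521^2 = 20439441 ≡ 7862 (mod 9697)
4521^4 ≡ 7862^2 = 61811044 ≡ 2366 (mod 9697)
4521^8 ≡ 2366^2 = 5597956 ≡ 2787 (mod 9697)
4521^14 = 4521^8 × 4521^4 × 4521^2 ≡ 2787 × 2366 × 7862 (mod 9697).
Accumulate the product:
2787 × 2366 = 6594042 ≡ 82
82 × 7862 = 644684 ≡ 4682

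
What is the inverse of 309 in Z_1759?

1685

1759 = 5*309 + 214
309 = 1*214 + 95
214 = 2*95 + 24
95 = 3*24 + 23
24 = 1*23 + 1
23 = 23*1 + 0
gcd(309, 1759) = 1, so the inverse exists.
Bézout: 1 = 13*1759 − 74*309.
So 309⁻¹ ≡ −74 ≡ 1685 (mod 1759).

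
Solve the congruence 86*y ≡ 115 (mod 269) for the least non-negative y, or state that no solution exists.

gcd(86, 269) = 1, so a unique solution mod 269 exists.
86⁻¹ ≡ 122 (mod 269).
y ≡ 122*115 ≡ 42 (mod 269).

42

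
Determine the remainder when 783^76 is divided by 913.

625

Compute successive squares:
76 in binary is 1001100, i.e. 76 = 64 + 8 + 4.
783^1 ≡ 783 (mod 913)
783^2 ≡ 783^2 = 613089 ≡ 466 (mod 913)
783^4 ≡ 466^2 = 217156 ≡ 775 (mod 913)
783^8 ≡ 775^2 = 600625 ≡ 784 (mod 913)
783^16 ≡ 784^2 = 614656 ≡ 207 (mod 913)
783^32 ≡ 207^2 = 42849 ≡ 851 (mod 913)
783^64 ≡ 851^2 = 724201 ≡ 192 (mod 913)
783^76 = 783^64 * 783^8 * 783^4 ≡ 192 * 784 * 775 (mod 913).
Accumulate the product:
192 * 784 = 150528 ≡ 796
796 * 775 = 616900 ≡ 625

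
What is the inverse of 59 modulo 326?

105

Run the extended Euclidean algorithm:
326 = 5×59 + 31
59 = 1×31 + 28
31 = 1×28 + 3
28 = 9×3 + 1
3 = 3×1 + 0
gcd(59, 326) = 1, so the inverse exists.
Bézout: 1 = −19×326 + 105×59.
So 59⁻¹ ≡ 105 (mod 326).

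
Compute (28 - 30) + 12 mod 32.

28 - 30 = -2 ≡ 30 (mod 32)
30 + 12 = 42 ≡ 10 (mod 32)

10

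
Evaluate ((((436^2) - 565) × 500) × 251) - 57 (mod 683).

(436)^2 ≡ 222 (mod 683)
222 - 565 = -343 ≡ 340 (mod 683)
340 × 500 = 170000 ≡ 616 (mod 683)
616 × 251 = 154616 ≡ 258 (mod 683)
258 - 57 = 201

201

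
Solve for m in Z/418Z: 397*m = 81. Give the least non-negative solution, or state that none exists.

gcd(397, 418) = 1, so a unique solution mod 418 exists.
397⁻¹ ≡ 199 (mod 418).
m ≡ 199*81 ≡ 235 (mod 418).

235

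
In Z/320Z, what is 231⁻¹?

151

Apply the Euclidean algorithm and back-substitute:
320 = 1·231 + 89
231 = 2·89 + 53
89 = 1·53 + 36
53 = 1·36 + 17
36 = 2·17 + 2
17 = 8·2 + 1
2 = 2·1 + 0
gcd(231, 320) = 1, so the inverse exists.
Back-substitute for 1:
1 = 1·17 − 8·2
  = −8·36 + 17·17
  = 17·53 − 25·36
  = −25·89 + 42·53
  = 42·231 − 109·89
  = −109·320 + 151·231
So 231⁻¹ ≡ 151 (mod 320).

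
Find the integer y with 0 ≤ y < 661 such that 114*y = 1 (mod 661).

By the extended Euclidean algorithm:
661 = 5×114 + 91
114 = 1×91 + 23
91 = 3×23 + 22
23 = 1×22 + 1
22 = 22×1 + 0
gcd(114, 661) = 1, so the inverse exists.
Bézout: 1 = −5×661 + 29×114.
So 114⁻¹ ≡ 29 (mod 661).

29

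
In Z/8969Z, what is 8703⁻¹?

1315

Apply the Euclidean algorithm and back-substitute:
8969 = 1·8703 + 266
8703 = 32·266 + 191
266 = 1·191 + 75
191 = 2·75 + 41
75 = 1·41 + 34
41 = 1·34 + 7
34 = 4·7 + 6
7 = 1·6 + 1
6 = 6·1 + 0
gcd(8703, 8969) = 1, so the inverse exists.
Back-substitute for 1:
1 = 1·7 − 1·6
  = −1·34 + 5·7
  = 5·41 − 6·34
  = −6·75 + 11·41
  = 11·191 − 28·75
  = −28·266 + 39·191
  = 39·8703 − 1276·266
  = −1276·8969 + 1315·8703
So 8703⁻¹ ≡ 1315 (mod 8969).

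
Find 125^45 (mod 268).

125^1 ≡ 125 (mod 268)
125^2 ≡ 125^2 = 15625 ≡ 81 (mod 268)
125^4 ≡ 81^2 = 6561 ≡ 129 (mod 268)
125^8 ≡ 129^2 = 16641 ≡ 25 (mod 268)
125^16 ≡ 25^2 = 625 ≡ 89 (mod 268)
125^32 ≡ 89^2 = 7921 ≡ 149 (mod 268)
125^45 = 125^32 * 125^8 * 125^4 * 125^1 ≡ 149 * 25 * 129 * 125 (mod 268).
Accumulate the product:
149 * 25 = 3725 ≡ 241
241 * 129 = 31089 ≡ 1
1 * 125 = 125

125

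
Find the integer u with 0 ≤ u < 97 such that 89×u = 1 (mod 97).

Apply the Euclidean algorithm and back-substitute:
97 = 1·89 + 8
89 = 11·8 + 1
8 = 8·1 + 0
gcd(89, 97) = 1, so the inverse exists.
Bézout: 1 = −11·97 + 12·89.
So 89⁻¹ ≡ 12 (mod 97).

12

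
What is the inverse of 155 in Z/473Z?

177

By the extended Euclidean algorithm:
473 = 3*155 + 8
155 = 19*8 + 3
8 = 2*3 + 2
3 = 1*2 + 1
2 = 2*1 + 0
gcd(155, 473) = 1, so the inverse exists.
Bézout: 1 = −58*473 + 177*155.
So 155⁻¹ ≡ 177 (mod 473).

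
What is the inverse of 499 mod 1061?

Apply the Euclidean algorithm and back-substitute:
1061 = 2·499 + 63
499 = 7·63 + 58
63 = 1·58 + 5
58 = 11·5 + 3
5 = 1·3 + 2
3 = 1·2 + 1
2 = 2·1 + 0
gcd(499, 1061) = 1, so the inverse exists.
Back-substitute for 1:
1 = 1·3 − 1·2
  = −1·5 + 2·3
  = 2·58 − 23·5
  = −23·63 + 25·58
  = 25·499 − 198·63
  = −198·1061 + 421·499
So 499⁻¹ ≡ 421 (mod 1061).

421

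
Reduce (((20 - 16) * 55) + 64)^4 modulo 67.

10

20 - 16 = 4
4 * 55 = 220 ≡ 19 (mod 67)
19 + 64 = 83 ≡ 16 (mod 67)
(16)^4 ≡ 10 (mod 67)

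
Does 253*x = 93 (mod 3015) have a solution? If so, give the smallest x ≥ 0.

gcd(253, 3015) = 1, so a unique solution mod 3015 exists.
253⁻¹ ≡ 2872 (mod 3015).
x ≡ 2872*93 ≡ 1776 (mod 3015).

1776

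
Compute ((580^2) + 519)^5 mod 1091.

81

(580)^2 ≡ 372 (mod 1091)
372 + 519 = 891
(891)^5 ≡ 81 (mod 1091)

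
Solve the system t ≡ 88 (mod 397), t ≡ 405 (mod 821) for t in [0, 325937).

123555

397⁻¹ mod 821: 397×304 ≡ 1 (mod 821), so 397⁻¹ ≡ 304.
t = 88 + 397×((405 − 88)×304 mod 821) = 88 + 397×311 = 123555.
Check: 123555 mod 397 = 88, 123555 mod 821 = 405. ✓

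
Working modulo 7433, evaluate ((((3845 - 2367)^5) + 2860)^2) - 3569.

3845 - 2367 = 1478
(1478)^5 ≡ 4622 (mod 7433)
4622 + 2860 = 7482 ≡ 49 (mod 7433)
(49)^2 ≡ 2401 (mod 7433)
2401 - 3569 = -1168 ≡ 6265 (mod 7433)

6265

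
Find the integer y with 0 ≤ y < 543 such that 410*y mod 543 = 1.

Run the extended Euclidean algorithm:
543 = 1×410 + 133
410 = 3×133 + 11
133 = 12×11 + 1
11 = 11×1 + 0
gcd(410, 543) = 1, so the inverse exists.
Back-substitute for 1:
1 = 1×133 − 12×11
  = −12×410 + 37×133
  = 37×543 − 49×410
So 410⁻¹ ≡ −49 ≡ 494 (mod 543).

494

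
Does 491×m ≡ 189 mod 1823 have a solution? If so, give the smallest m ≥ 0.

gcd(491, 1823) = 1, so a unique solution mod 1823 exists.
491⁻¹ ≡ 1099 (mod 1823).
m ≡ 1099×189 ≡ 1712 (mod 1823).

1712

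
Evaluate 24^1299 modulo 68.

20

Using repeated squaring:
1299 in binary is 10100010011, i.e. 1299 = 1024 + 256 + 16 + 2 + 1.
24^1 ≡ 24 (mod 68)
24^2 ≡ 24^2 = 576 ≡ 32 (mod 68)
24^4 ≡ 32^2 = 1024 ≡ 4 (mod 68)
24^8 ≡ 4^2 = 16 (mod 68)
24^16 ≡ 16^2 = 256 ≡ 52 (mod 68)
24^32 ≡ 52^2 = 2704 ≡ 52 (mod 68)
24^64 ≡ 52^2 = 2704 ≡ 52 (mod 68)
24^128 ≡ 52^2 = 2704 ≡ 52 (mod 68)
24^256 ≡ 52^2 = 2704 ≡ 52 (mod 68)
24^512 ≡ 52^2 = 2704 ≡ 52 (mod 68)
24^1024 ≡ 52^2 = 2704 ≡ 52 (mod 68)
24^1299 = 24^1024 × 24^256 × 24^16 × 24^2 × 24^1 ≡ 52 × 52 × 52 × 32 × 24 (mod 68).
Accumulate the product:
52 × 52 = 2704 ≡ 52
52 × 52 = 2704 ≡ 52
52 × 32 = 1664 ≡ 32
32 × 24 = 768 ≡ 20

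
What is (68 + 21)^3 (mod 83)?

50

68 + 21 = 89 ≡ 6 (mod 83)
(6)^3 ≡ 50 (mod 83)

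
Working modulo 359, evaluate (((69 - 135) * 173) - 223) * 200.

69 - 135 = -66 ≡ 293 (mod 359)
293 * 173 = 50689 ≡ 70 (mod 359)
70 - 223 = -153 ≡ 206 (mod 359)
206 * 200 = 41200 ≡ 274 (mod 359)

274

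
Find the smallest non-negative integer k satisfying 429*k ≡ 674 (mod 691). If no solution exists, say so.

gcd(429, 691) = 1, so a unique solution mod 691 exists.
429⁻¹ ≡ 240 (mod 691).
k ≡ 240*674 ≡ 66 (mod 691).

66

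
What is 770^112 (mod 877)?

770^1 ≡ 770 (mod 877)
770^2 ≡ 770^2 = 592900 ≡ 48 (mod 877)
770^4 ≡ 48^2 = 2304 ≡ 550 (mod 877)
770^8 ≡ 550^2 = 302500 ≡ 812 (mod 877)
770^16 ≡ 812^2 = 659344 ≡ 717 (mod 877)
770^32 ≡ 717^2 = 514089 ≡ 167 (mod 877)
770^64 ≡ 167^2 = 27889 ≡ 702 (mod 877)
770^112 = 770^64 · 770^32 · 770^16 ≡ 702 · 167 · 717 (mod 877).
Accumulate the product:
702 · 167 = 117234 ≡ 593
593 · 717 = 425181 ≡ 713

713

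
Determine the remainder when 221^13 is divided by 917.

13 in binary is 1101, i.e. 13 = 8 + 4 + 1.
221^1 ≡ 221 (mod 917)
221^2 ≡ 221^2 = 48841 ≡ 240 (mod 917)
221^4 ≡ 240^2 = 57600 ≡ 746 (mod 917)
221^8 ≡ 746^2 = 556516 ≡ 814 (mod 917)
221^13 = 221^8 · 221^4 · 221^1 ≡ 814 · 746 · 221 (mod 917).
Accumulate the product:
814 · 746 = 607244 ≡ 190
190 · 221 = 41990 ≡ 725

725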